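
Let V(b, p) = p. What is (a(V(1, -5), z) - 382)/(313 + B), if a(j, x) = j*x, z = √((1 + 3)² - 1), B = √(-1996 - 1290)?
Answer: -119566/101255 - 313*√15/20251 + I*√49290/20251 + 382*I*√3286/101255 ≈ -1.2407 + 0.22723*I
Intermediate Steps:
B = I*√3286 (B = √(-3286) = I*√3286 ≈ 57.324*I)
z = √15 (z = √(4² - 1) = √(16 - 1) = √15 ≈ 3.8730)
(a(V(1, -5), z) - 382)/(313 + B) = (-5*√15 - 382)/(313 + I*√3286) = (-382 - 5*√15)/(313 + I*√3286)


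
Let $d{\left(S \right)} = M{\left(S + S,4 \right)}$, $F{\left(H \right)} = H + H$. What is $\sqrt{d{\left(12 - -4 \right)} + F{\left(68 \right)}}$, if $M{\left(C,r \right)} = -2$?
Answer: $\sqrt{134} \approx 11.576$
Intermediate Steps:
$F{\left(H \right)} = 2 H$
$d{\left(S \right)} = -2$
$\sqrt{d{\left(12 - -4 \right)} + F{\left(68 \right)}} = \sqrt{-2 + 2 \cdot 68} = \sqrt{-2 + 136} = \sqrt{134}$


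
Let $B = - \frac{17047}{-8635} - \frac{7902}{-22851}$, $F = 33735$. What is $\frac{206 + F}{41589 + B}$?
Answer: $\frac{744131478365}{911859120948} \approx 0.81606$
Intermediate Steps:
$B = \frac{50863863}{21924265}$ ($B = \left(-17047\right) \left(- \frac{1}{8635}\right) - - \frac{878}{2539} = \frac{17047}{8635} + \frac{878}{2539} = \frac{50863863}{21924265} \approx 2.32$)
$\frac{206 + F}{41589 + B} = \frac{206 + 33735}{41589 + \frac{50863863}{21924265}} = \frac{33941}{\frac{911859120948}{21924265}} = 33941 \cdot \frac{21924265}{911859120948} = \frac{744131478365}{911859120948}$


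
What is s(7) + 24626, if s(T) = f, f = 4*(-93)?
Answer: 24254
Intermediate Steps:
f = -372
s(T) = -372
s(7) + 24626 = -372 + 24626 = 24254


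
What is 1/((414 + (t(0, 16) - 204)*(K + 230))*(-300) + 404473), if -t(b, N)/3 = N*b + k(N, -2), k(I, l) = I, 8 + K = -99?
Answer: 1/9579073 ≈ 1.0439e-7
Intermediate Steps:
K = -107 (K = -8 - 99 = -107)
t(b, N) = -3*N - 3*N*b (t(b, N) = -3*(N*b + N) = -3*(N + N*b) = -3*N - 3*N*b)
1/((414 + (t(0, 16) - 204)*(K + 230))*(-300) + 404473) = 1/((414 + (3*16*(-1 - 1*0) - 204)*(-107 + 230))*(-300) + 404473) = 1/((414 + (3*16*(-1 + 0) - 204)*123)*(-300) + 404473) = 1/((414 + (3*16*(-1) - 204)*123)*(-300) + 404473) = 1/((414 + (-48 - 204)*123)*(-300) + 404473) = 1/((414 - 252*123)*(-300) + 404473) = 1/((414 - 30996)*(-300) + 404473) = 1/(-30582*(-300) + 404473) = 1/(9174600 + 404473) = 1/9579073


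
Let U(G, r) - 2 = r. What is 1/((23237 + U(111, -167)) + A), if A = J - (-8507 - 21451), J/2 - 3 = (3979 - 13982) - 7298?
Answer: 1/18434 ≈ 5.4248e-5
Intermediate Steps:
U(G, r) = 2 + r
J = -34596 (J = 6 + 2*((3979 - 13982) - 7298) = 6 + 2*(-10003 - 7298) = 6 + 2*(-17301) = 6 - 34602 = -34596)
A = -4638 (A = -34596 - (-8507 - 21451) = -34596 - 1*(-29958) = -34596 + 29958 = -4638)
1/((23237 + U(111, -167)) + A) = 1/((23237 + (2 - 167)) - 4638) = 1/((23237 - 165) - 4638) = 1/(23072 - 4638) = 1/18434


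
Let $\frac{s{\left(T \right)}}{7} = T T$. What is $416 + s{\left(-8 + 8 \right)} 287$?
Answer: $416$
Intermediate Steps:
$s{\left(T \right)} = 7 T^{2}$ ($s{\left(T \right)} = 7 T T = 7 T^{2}$)
$416 + s{\left(-8 + 8 \right)} 287 = 416 + 7 \left(-8 + 8\right)^{2} \cdot 287 = 416 + 7 \cdot 0^{2} \cdot 287 = 416 + 7 \cdot 0 \cdot 287 = 416 + 0 \cdot 287 = 416 + 0 = 416$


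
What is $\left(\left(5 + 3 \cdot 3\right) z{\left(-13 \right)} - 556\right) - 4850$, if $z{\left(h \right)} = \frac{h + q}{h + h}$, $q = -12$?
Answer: $- \frac{70103}{13} \approx -5392.5$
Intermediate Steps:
$z{\left(h \right)} = \frac{-12 + h}{2 h}$ ($z{\left(h \right)} = \frac{h - 12}{h + h} = \frac{-12 + h}{2 h}$)
$\left(\left(5 + 3 \cdot 3\right) z{\left(-13 \right)} - 556\right) - 4850 = \left(\left(5 + 3 \cdot 3\right) \frac{-12 - 13}{2 \left(-13\right)} - 556\right) - 4850 = \left(\left(5 + 9\right) \frac{1}{2} \left(- \frac{1}{13}\right) \left(-25\right) - 556\right) - 4850 = \left(14 \cdot \frac{25}{26} - 556\right) - 4850 = \left(\frac{175}{13} - 556\right) - 4850 = - \frac{7053}{13} - 4850 = - \frac{70103}{13}$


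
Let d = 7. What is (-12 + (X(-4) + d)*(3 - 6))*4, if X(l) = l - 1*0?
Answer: -84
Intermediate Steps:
X(l) = l (X(l) = l + 0 = l)
(-12 + (X(-4) + d)*(3 - 6))*4 = (-12 + (-4 + 7)*(3 - 6))*4 = (-12 + 3*(-3))*4 = (-12 - 9)*4 = -21*4 = -84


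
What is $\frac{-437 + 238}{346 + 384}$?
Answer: $- \frac{199}{730} \approx -0.2726$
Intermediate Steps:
$\frac{-437 + 238}{346 + 384} = - \frac{199}{730}$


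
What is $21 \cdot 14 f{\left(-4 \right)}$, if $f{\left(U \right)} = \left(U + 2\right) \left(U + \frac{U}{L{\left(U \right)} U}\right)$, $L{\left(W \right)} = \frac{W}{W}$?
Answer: $1764$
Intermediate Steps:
$L{\left(W \right)} = 1$
$f{\left(U \right)} = \left(1 + U\right) \left(2 + U\right)$ ($f{\left(U \right)} = \left(U + 2\right) \left(U + \frac{U}{1 U}\right) = \left(2 + U\right) \left(U + \frac{U}{U}\right) = \left(2 + U\right) \left(U + 1\right) = \left(2 + U\right) \left(1 + U\right) = \left(1 + U\right) \left(2 + U\right)$)
$21 \cdot 14 f{\left(-4 \right)} = 21 \cdot 14 \left(2 - 4 - 4 \left(2 - 4\right)\right) = 294 \left(2 - 4 - -8\right) = 294 \left(2 - 4 + 8\right) = 294 \cdot 6 = 1764$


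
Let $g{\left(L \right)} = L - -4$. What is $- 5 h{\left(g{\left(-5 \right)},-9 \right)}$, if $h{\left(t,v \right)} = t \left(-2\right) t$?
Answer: $10$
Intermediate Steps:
$g{\left(L \right)} = 4 + L$ ($g{\left(L \right)} = L + 4 = 4 + L$)
$h{\left(t,v \right)} = - 2 t^{2}$ ($h{\left(t,v \right)} = - 2 t t = - 2 t^{2}$)
$- 5 h{\left(g{\left(-5 \right)},-9 \right)} = - 5 \left(- 2 \left(4 - 5\right)^{2}\right) = - 5 \left(- 2 \left(-1\right)^{2}\right) = - 5 \left(\left(-2\right) 1\right) = \left(-5\right) \left(-2\right) = 10$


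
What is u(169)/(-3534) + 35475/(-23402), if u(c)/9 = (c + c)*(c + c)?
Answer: -4031201907/13783778 ≈ -292.46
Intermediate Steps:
u(c) = 36*c² (u(c) = 9*((c + c)*(c + c)) = 9*((2*c)*(2*c)) = 9*(4*c²) = 36*c²)
u(169)/(-3534) + 35475/(-23402) = (36*169²)/(-3534) + 35475/(-23402) = (36*28561)*(-1/3534) + 35475*(-1/23402) = 1028196*(-1/3534) - 35475/23402 = -171366/589 - 35475/23402 = -4031201907/13783778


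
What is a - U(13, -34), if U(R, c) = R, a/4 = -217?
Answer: -881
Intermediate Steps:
a = -868 (a = 4*(-217) = -868)
a - U(13, -34) = -868 - 1*13 = -868 - 13 = -881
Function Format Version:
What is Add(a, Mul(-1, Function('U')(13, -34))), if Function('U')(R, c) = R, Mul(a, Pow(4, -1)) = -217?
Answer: -881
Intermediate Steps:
a = -868 (a = Mul(4, -217) = -868)
Add(a, Mul(-1, Function('U')(13, -34))) = Add(-868, Mul(-1, 13)) = Add(-868, -13) = -881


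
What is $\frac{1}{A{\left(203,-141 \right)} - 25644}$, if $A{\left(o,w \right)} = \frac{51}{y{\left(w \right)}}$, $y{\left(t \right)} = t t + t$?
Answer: $- \frac{6580}{168737503} \approx -3.8995 \cdot 10^{-5}$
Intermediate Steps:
$y{\left(t \right)} = t + t^{2}$ ($y{\left(t \right)} = t^{2} + t = t + t^{2}$)
$A{\left(o,w \right)} = \frac{51}{w \left(1 + w\right)}$
$\frac{1}{A{\left(203,-141 \right)} - 25644} = \frac{1}{\frac{51}{\left(-141\right) \left(1 - 141\right)} - 25644} = \frac{1}{51 \left(- \frac{1}{141}\right) \frac{1}{-140} + \left(15420 - 41064\right)} = \frac{1}{51 \left(- \frac{1}{141}\right) \left(- \frac{1}{140}\right) - 25644} = \frac{1}{\frac{17}{6580} - 25644} = \frac{1}{- \frac{168737503}{6580}} = - \frac{6580}{168737503}$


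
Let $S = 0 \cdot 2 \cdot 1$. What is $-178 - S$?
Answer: $-178$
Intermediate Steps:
$S = 0$ ($S = 0 \cdot 1 = 0$)
$-178 - S = -178 - 0 = -178 + 0 = -178$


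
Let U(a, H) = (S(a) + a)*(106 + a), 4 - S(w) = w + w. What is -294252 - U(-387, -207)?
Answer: -184381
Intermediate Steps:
S(w) = 4 - 2*w (S(w) = 4 - (w + w) = 4 - 2*w)
U(a, H) = (4 - a)*(106 + a) (U(a, H) = ((4 - 2*a) + a)*(106 + a) = (4 - a)*(106 + a))
-294252 - U(-387, -207) = -294252 - (424 - 1*(-387)**2 - 102*(-387)) = -294252 - (424 - 1*149769 + 39474) = -294252 - (424 - 149769 + 39474) = -294252 - 1*(-109871) = -294252 + 109871 = -184381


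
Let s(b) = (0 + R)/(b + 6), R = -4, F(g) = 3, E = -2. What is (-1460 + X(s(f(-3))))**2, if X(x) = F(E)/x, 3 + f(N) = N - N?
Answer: 34210801/16 ≈ 2.1382e+6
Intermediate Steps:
f(N) = -3 (f(N) = -3 + (N - N) = -3 + 0 = -3)
s(b) = -4/(6 + b) (s(b) = (0 - 4)/(b + 6) = -4/(6 + b))
X(x) = 3/x
(-1460 + X(s(f(-3))))**2 = (-1460 + 3/((-4/(6 - 3))))**2 = (-1460 + 3/((-4/3)))**2 = (-1460 + 3/((-4*1/3)))**2 = (-1460 + 3/(-4/3))**2 = (-1460 + 3*(-3/4))**2 = (-1460 - 9/4)**2 = (-5849/4)**2 = 34210801/16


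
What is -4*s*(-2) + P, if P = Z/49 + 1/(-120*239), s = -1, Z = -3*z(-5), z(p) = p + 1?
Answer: -10898449/1405320 ≈ -7.7551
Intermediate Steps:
z(p) = 1 + p
Z = 12 (Z = -3*(1 - 5) = -3*(-4) = 12)
P = 344111/1405320 (P = 12/49 + 1/(-120*239) = 12*(1/49) - 1/120*1/239 = 12/49 - 1/28680 = 344111/1405320 ≈ 0.24486)
-4*s*(-2) + P = -4*(-1)*(-2) + 344111/1405320 = 4*(-2) + 344111/1405320 = -8 + 344111/1405320 = -10898449/1405320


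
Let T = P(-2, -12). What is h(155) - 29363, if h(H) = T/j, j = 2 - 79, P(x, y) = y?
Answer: -2260939/77 ≈ -29363.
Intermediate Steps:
T = -12
j = -77
h(H) = 12/77 (h(H) = -12/(-77) = -12*(-1/77) = 12/77)
h(155) - 29363 = 12/77 - 29363 = -2260939/77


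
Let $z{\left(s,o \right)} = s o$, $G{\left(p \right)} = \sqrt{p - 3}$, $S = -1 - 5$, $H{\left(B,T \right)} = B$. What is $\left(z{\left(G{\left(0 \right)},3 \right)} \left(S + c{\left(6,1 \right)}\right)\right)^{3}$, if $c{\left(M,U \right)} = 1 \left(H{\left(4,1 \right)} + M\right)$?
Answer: $- 5184 i \sqrt{3} \approx - 8979.0 i$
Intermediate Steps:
$S = -6$
$G{\left(p \right)} = \sqrt{-3 + p}$
$z{\left(s,o \right)} = o s$
$c{\left(M,U \right)} = 4 + M$ ($c{\left(M,U \right)} = 1 \left(4 + M\right) = 4 + M$)
$\left(z{\left(G{\left(0 \right)},3 \right)} \left(S + c{\left(6,1 \right)}\right)\right)^{3} = \left(3 \sqrt{-3 + 0} \left(-6 + \left(4 + 6\right)\right)\right)^{3} = \left(3 \sqrt{-3} \left(-6 + 10\right)\right)^{3} = \left(3 i \sqrt{3} \cdot 4\right)^{3} = \left(12 i \sqrt{3}\right)^{3} = - 5184 i \sqrt{3}$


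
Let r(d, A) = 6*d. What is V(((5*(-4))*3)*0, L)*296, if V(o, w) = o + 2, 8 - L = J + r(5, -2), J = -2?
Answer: 592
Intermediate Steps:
L = -20 (L = 8 - (-2 + 6*5) = 8 - (-2 + 30) = 8 - 1*28 = 8 - 28 = -20)
V(o, w) = 2 + o
V(((5*(-4))*3)*0, L)*296 = (2 + ((5*(-4))*3)*0)*296 = (2 - 20*3*0)*296 = (2 - 60*0)*296 = (2 + 0)*296 = 2*296 = 592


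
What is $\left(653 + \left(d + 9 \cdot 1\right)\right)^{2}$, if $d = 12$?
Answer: $454276$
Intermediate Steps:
$\left(653 + \left(d + 9 \cdot 1\right)\right)^{2} = \left(653 + \left(12 + 9 \cdot 1\right)\right)^{2} = \left(653 + \left(12 + 9\right)\right)^{2} = \left(653 + 21\right)^{2} = 674^{2} = 454276$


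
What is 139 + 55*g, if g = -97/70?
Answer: 879/14 ≈ 62.786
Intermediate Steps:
g = -97/70 (g = -97*1/70 = -97/70 ≈ -1.3857)
139 + 55*g = 139 + 55*(-97/70) = 139 - 1067/14 = 879/14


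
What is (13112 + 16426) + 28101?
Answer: 57639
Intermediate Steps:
(13112 + 16426) + 28101 = 29538 + 28101 = 57639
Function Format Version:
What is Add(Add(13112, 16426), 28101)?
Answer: 57639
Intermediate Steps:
Add(Add(13112, 16426), 28101) = Add(29538, 28101) = 57639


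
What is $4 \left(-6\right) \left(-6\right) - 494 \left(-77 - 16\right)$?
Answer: $46086$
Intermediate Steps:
$4 \left(-6\right) \left(-6\right) - 494 \left(-77 - 16\right) = \left(-24\right) \left(-6\right) - 494 \left(-77 - 16\right) = 144 - -45942 = 144 + 45942 = 46086$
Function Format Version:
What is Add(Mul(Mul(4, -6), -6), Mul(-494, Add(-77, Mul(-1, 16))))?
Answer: 46086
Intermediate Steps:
Add(Mul(Mul(4, -6), -6), Mul(-494, Add(-77, Mul(-1, 16)))) = Add(Mul(-24, -6), Mul(-494, Add(-77, -16))) = Add(144, Mul(-494, -93)) = Add(144, 45942) = 46086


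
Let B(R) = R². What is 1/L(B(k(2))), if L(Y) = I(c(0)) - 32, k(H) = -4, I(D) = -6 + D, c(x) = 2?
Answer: -1/36 ≈ -0.027778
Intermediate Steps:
L(Y) = -36 (L(Y) = (-6 + 2) - 32 = -4 - 32 = -36)
1/L(B(k(2))) = 1/(-36) = -1/36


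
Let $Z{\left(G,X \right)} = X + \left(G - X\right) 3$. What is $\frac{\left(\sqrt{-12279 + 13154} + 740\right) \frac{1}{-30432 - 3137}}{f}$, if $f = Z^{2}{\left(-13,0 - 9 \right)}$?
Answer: $- \frac{740}{14803929} - \frac{5 \sqrt{35}}{14803929} \approx -5.1985 \cdot 10^{-5}$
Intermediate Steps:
$Z{\left(G,X \right)} = - 2 X + 3 G$ ($Z{\left(G,X \right)} = X + \left(- 3 X + 3 G\right) = - 2 X + 3 G$)
$f = 441$ ($f = \left(- 2 \left(0 - 9\right) + 3 \left(-13\right)\right)^{2} = \left(- 2 \left(0 - 9\right) - 39\right)^{2} = \left(\left(-2\right) \left(-9\right) - 39\right)^{2} = \left(18 - 39\right)^{2} = \left(-21\right)^{2} = 441$)
$\frac{\left(\sqrt{-12279 + 13154} + 740\right) \frac{1}{-30432 - 3137}}{f} = \frac{\left(\sqrt{-12279 + 13154} + 740\right) \frac{1}{-30432 - 3137}}{441} = \frac{\sqrt{875} + 740}{-33569} \cdot \frac{1}{441} = \left(5 \sqrt{35} + 740\right) \left(- \frac{1}{33569}\right) \frac{1}{441} = \left(740 + 5 \sqrt{35}\right) \left(- \frac{1}{33569}\right) \frac{1}{441} = \left(- \frac{740}{33569} - \frac{5 \sqrt{35}}{33569}\right) \frac{1}{441} = - \frac{740}{14803929} - \frac{5 \sqrt{35}}{14803929}$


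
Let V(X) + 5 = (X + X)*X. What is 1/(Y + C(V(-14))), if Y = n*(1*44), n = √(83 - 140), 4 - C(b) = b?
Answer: -383/257041 - 44*I*√57/257041 ≈ -0.00149 - 0.0012924*I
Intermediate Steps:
V(X) = -5 + 2*X² (V(X) = -5 + (X + X)*X = -5 + (2*X)*X = -5 + 2*X²)
C(b) = 4 - b
n = I*√57 (n = √(-57) = I*√57 ≈ 7.5498*I)
Y = 44*I*√57 (Y = (I*√57)*(1*44) = (I*√57)*44 = 44*I*√57 ≈ 332.19*I)
1/(Y + C(V(-14))) = 1/(44*I*√57 + (4 - (-5 + 2*(-14)²))) = 1/(44*I*√57 + (4 - (-5 + 2*196))) = 1/(44*I*√57 + (4 - (-5 + 392))) = 1/(44*I*√57 + (4 - 1*387)) = 1/(44*I*√57 + (4 - 387)) = 1/(44*I*√57 - 383) = 1/(-383 + 44*I*√57)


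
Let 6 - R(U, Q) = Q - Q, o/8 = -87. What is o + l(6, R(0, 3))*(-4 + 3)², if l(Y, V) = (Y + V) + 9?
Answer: -675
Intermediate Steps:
o = -696 (o = 8*(-87) = -696)
R(U, Q) = 6 (R(U, Q) = 6 - (Q - Q) = 6 - 1*0 = 6 + 0 = 6)
l(Y, V) = 9 + V + Y (l(Y, V) = (V + Y) + 9 = 9 + V + Y)
o + l(6, R(0, 3))*(-4 + 3)² = -696 + (9 + 6 + 6)*(-4 + 3)² = -696 + 21*(-1)² = -696 + 21*1 = -696 + 21 = -675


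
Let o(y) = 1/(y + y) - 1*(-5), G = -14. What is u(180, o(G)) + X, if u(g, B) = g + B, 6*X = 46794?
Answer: 223551/28 ≈ 7984.0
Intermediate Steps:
X = 7799 (X = (⅙)*46794 = 7799)
o(y) = 5 + 1/(2*y) (o(y) = 1/(2*y) + 5 = 5 + 1/(2*y))
u(g, B) = B + g
u(180, o(G)) + X = ((5 + (½)/(-14)) + 180) + 7799 = ((5 + (½)*(-1/14)) + 180) + 7799 = ((5 - 1/28) + 180) + 7799 = (139/28 + 180) + 7799 = 5179/28 + 7799 = 223551/28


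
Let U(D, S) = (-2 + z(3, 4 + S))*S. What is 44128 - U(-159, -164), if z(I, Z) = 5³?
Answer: 64300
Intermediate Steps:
z(I, Z) = 125
U(D, S) = 123*S (U(D, S) = (-2 + 125)*S = 123*S)
44128 - U(-159, -164) = 44128 - 123*(-164) = 44128 - 1*(-20172) = 44128 + 20172 = 64300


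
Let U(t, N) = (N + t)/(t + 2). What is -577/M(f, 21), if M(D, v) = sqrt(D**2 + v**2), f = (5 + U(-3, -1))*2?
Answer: -577*sqrt(85)/255 ≈ -20.861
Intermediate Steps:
U(t, N) = (N + t)/(2 + t)
f = 18 (f = (5 + (-1 - 3)/(2 - 3))*2 = (5 - 4/(-1))*2 = (5 - 1*(-4))*2 = (5 + 4)*2 = 9*2 = 18)
-577/M(f, 21) = -577/sqrt(18**2 + 21**2) = -577/sqrt(324 + 441) = -577*sqrt(85)/255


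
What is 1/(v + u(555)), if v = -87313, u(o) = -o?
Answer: -1/87868 ≈ -1.1381e-5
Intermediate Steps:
1/(v + u(555)) = 1/(-87313 - 1*555) = 1/(-87313 - 555) = 1/(-87868) = -1/87868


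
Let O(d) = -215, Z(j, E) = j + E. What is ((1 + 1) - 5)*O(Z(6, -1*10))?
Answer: 645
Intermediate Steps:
Z(j, E) = E + j
((1 + 1) - 5)*O(Z(6, -1*10)) = ((1 + 1) - 5)*(-215) = (2 - 5)*(-215) = -3*(-215) = 645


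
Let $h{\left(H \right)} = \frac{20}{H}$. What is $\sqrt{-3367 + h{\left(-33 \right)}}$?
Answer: $\frac{i \sqrt{3667323}}{33} \approx 58.031 i$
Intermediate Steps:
$\sqrt{-3367 + h{\left(-33 \right)}} = \sqrt{-3367 + \frac{20}{-33}} = \sqrt{-3367 + 20 \left(- \frac{1}{33}\right)} = \sqrt{-3367 - \frac{20}{33}} = \sqrt{- \frac{111131}{33}} = \frac{i \sqrt{3667323}}{33}$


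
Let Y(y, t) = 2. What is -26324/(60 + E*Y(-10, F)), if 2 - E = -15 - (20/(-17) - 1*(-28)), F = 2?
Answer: -223754/1255 ≈ -178.29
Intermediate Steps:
E = 745/17 (E = 2 - (-15 - (20/(-17) - 1*(-28))) = 2 - (-15 - (20*(-1/17) + 28)) = 2 - (-15 - (-20/17 + 28)) = 2 - (-15 - 1*456/17) = 2 - (-15 - 456/17) = 2 - 1*(-711/17) = 2 + 711/17 = 745/17 ≈ 43.824)
-26324/(60 + E*Y(-10, F)) = -26324/(60 + (745/17)*2) = -26324/(60 + 1490/17) = -26324/2510/17 = -26324*17/2510 = -223754/1255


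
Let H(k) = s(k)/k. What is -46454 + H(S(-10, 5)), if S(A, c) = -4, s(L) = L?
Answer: -46453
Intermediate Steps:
H(k) = 1 (H(k) = k/k = 1)
-46454 + H(S(-10, 5)) = -46454 + 1 = -46453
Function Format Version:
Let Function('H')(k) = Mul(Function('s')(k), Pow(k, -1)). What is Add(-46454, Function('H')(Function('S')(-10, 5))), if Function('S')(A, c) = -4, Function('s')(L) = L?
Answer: -46453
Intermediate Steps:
Function('H')(k) = 1 (Function('H')(k) = Mul(k, Pow(k, -1)) = 1)
Add(-46454, Function('H')(Function('S')(-10, 5))) = Add(-46454, 1) = -46453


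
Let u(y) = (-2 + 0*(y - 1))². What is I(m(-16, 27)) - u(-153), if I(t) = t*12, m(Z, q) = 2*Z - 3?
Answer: -424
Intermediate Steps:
m(Z, q) = -3 + 2*Z
I(t) = 12*t
u(y) = 4 (u(y) = (-2 + 0*(-1 + y))² = (-2 + 0)² = (-2)² = 4)
I(m(-16, 27)) - u(-153) = 12*(-3 + 2*(-16)) - 1*4 = 12*(-3 - 32) - 4 = 12*(-35) - 4 = -420 - 4 = -424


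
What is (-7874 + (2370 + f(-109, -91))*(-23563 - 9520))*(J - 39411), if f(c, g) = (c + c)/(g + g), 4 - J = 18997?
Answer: 416965615687164/91 ≈ 4.5820e+12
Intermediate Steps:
J = -18993 (J = 4 - 1*18997 = 4 - 18997 = -18993)
f(c, g) = c/g (f(c, g) = (2*c)/((2*g)) = (2*c)*(1/(2*g)) = c/g)
(-7874 + (2370 + f(-109, -91))*(-23563 - 9520))*(J - 39411) = (-7874 + (2370 - 109/(-91))*(-23563 - 9520))*(-18993 - 39411) = (-7874 + (2370 - 109*(-1/91))*(-33083))*(-58404) = (-7874 + (2370 + 109/91)*(-33083))*(-58404) = (-7874 + (215779/91)*(-33083))*(-58404) = (-7874 - 7138616657/91)*(-58404) = -7139333191/91*(-58404) = 416965615687164/91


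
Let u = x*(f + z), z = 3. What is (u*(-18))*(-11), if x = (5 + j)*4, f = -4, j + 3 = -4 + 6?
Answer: -3168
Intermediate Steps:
j = -1 (j = -3 + (-4 + 6) = -3 + 2 = -1)
x = 16 (x = (5 - 1)*4 = 4*4 = 16)
u = -16 (u = 16*(-4 + 3) = 16*(-1) = -16)
(u*(-18))*(-11) = -16*(-18)*(-11) = 288*(-11) = -3168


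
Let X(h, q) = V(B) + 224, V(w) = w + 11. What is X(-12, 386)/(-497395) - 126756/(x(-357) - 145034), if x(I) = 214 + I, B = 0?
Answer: 12602736805/14442062783 ≈ 0.87264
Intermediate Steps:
V(w) = 11 + w
X(h, q) = 235 (X(h, q) = (11 + 0) + 224 = 11 + 224 = 235)
X(-12, 386)/(-497395) - 126756/(x(-357) - 145034) = 235/(-497395) - 126756/((214 - 357) - 145034) = 235*(-1/497395) - 126756/(-143 - 145034) = -47/99479 - 126756/(-145177) = -47/99479 - 126756*(-1/145177) = -47/99479 + 126756/145177 = 12602736805/14442062783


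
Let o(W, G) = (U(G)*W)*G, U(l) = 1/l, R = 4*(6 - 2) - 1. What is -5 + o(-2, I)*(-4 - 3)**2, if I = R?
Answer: -103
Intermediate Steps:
R = 15 (R = 4*4 - 1 = 16 - 1 = 15)
I = 15
o(W, G) = W (o(W, G) = (W/G)*G = W)
-5 + o(-2, I)*(-4 - 3)**2 = -5 - 2*(-4 - 3)**2 = -5 - 2*(-7)**2 = -5 - 2*49 = -5 - 98 = -103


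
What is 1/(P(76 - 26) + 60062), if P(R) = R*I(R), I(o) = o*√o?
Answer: 30031/1647471922 - 3125*√2/823735961 ≈ 1.2863e-5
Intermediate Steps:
I(o) = o^(3/2)
P(R) = R^(5/2) (P(R) = R*R^(3/2) = R^(5/2))
1/(P(76 - 26) + 60062) = 1/((76 - 26)^(5/2) + 60062) = 1/(50^(5/2) + 60062) = 1/(12500*√2 + 60062) = 1/(60062 + 12500*√2)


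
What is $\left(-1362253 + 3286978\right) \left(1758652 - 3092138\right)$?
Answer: $-2566593841350$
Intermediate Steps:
$\left(-1362253 + 3286978\right) \left(1758652 - 3092138\right) = 1924725 \left(-1333486\right) = -2566593841350$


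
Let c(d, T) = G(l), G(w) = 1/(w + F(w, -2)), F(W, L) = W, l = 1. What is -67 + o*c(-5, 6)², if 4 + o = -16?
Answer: -72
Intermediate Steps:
o = -20 (o = -4 - 16 = -20)
G(w) = 1/(2*w) (G(w) = 1/(w + w) = 1/(2*w))
c(d, T) = ½ (c(d, T) = (½)/1 = (½)*1 = ½)
-67 + o*c(-5, 6)² = -67 - 20*(½)² = -67 - 20*¼ = -67 - 5 = -72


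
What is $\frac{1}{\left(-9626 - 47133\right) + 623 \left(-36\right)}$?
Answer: $- \frac{1}{79187} \approx -1.2628 \cdot 10^{-5}$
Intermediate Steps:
$\frac{1}{\left(-9626 - 47133\right) + 623 \left(-36\right)} = \frac{1}{-56759 - 22428} = \frac{1}{-79187} = - \frac{1}{79187}$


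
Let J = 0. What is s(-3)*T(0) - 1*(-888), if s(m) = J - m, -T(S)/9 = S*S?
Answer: 888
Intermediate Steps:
T(S) = -9*S² (T(S) = -9*S*S = -9*S²)
s(m) = -m (s(m) = 0 - m = -m)
s(-3)*T(0) - 1*(-888) = (-1*(-3))*(-9*0²) - 1*(-888) = 3*(-9*0) + 888 = 3*0 + 888 = 0 + 888 = 888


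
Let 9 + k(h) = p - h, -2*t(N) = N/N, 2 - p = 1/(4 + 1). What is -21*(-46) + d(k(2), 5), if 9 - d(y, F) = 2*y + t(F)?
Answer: 9939/10 ≈ 993.90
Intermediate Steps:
p = 9/5 (p = 2 - 1/(4 + 1) = 2 - 1/5 = 2 - 1*⅕ = 2 - ⅕ = 9/5 ≈ 1.8000)
t(N) = -½ (t(N) = -N/(2*N) = -½*1 = -½)
k(h) = -36/5 - h (k(h) = -9 + (9/5 - h) = -36/5 - h)
d(y, F) = 19/2 - 2*y (d(y, F) = 9 - (2*y - ½) = 9 - (-½ + 2*y) = 9 + (½ - 2*y) = 19/2 - 2*y)
-21*(-46) + d(k(2), 5) = -21*(-46) + (19/2 - 2*(-36/5 - 1*2)) = 966 + (19/2 - 2*(-36/5 - 2)) = 966 + (19/2 - 2*(-46/5)) = 966 + (19/2 + 92/5) = 966 + 279/10 = 9939/10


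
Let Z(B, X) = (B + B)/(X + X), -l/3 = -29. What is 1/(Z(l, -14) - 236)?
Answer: -14/3391 ≈ -0.0041286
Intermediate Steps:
l = 87 (l = -3*(-29) = 87)
Z(B, X) = B/X (Z(B, X) = (2*B)/((2*X)) = (2*B)*(1/(2*X)) = B/X)
1/(Z(l, -14) - 236) = 1/(87/(-14) - 236) = 1/(87*(-1/14) - 236) = 1/(-87/14 - 236) = 1/(-3391/14) = -14/3391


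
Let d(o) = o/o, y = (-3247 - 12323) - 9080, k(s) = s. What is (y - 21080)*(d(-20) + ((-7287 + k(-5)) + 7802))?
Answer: -23368030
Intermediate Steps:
y = -24650 (y = -15570 - 9080 = -24650)
d(o) = 1
(y - 21080)*(d(-20) + ((-7287 + k(-5)) + 7802)) = (-24650 - 21080)*(1 + ((-7287 - 5) + 7802)) = -45730*(1 + (-7292 + 7802)) = -45730*(1 + 510) = -45730*511 = -23368030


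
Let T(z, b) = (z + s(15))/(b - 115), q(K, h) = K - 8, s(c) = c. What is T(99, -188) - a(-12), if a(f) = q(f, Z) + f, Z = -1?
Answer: 3194/101 ≈ 31.624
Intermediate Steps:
q(K, h) = -8 + K
a(f) = -8 + 2*f (a(f) = (-8 + f) + f = -8 + 2*f)
T(z, b) = (15 + z)/(-115 + b) (T(z, b) = (z + 15)/(b - 115) = (15 + z)/(-115 + b))
T(99, -188) - a(-12) = (15 + 99)/(-115 - 188) - (-8 + 2*(-12)) = 114/(-303) - (-8 - 24) = -1/303*114 - 1*(-32) = -38/101 + 32 = 3194/101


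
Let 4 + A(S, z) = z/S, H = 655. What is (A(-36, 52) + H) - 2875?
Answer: -20029/9 ≈ -2225.4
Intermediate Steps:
A(S, z) = -4 + z/S
(A(-36, 52) + H) - 2875 = ((-4 + 52/(-36)) + 655) - 2875 = ((-4 + 52*(-1/36)) + 655) - 2875 = ((-4 - 13/9) + 655) - 2875 = (-49/9 + 655) - 2875 = 5846/9 - 2875 = -20029/9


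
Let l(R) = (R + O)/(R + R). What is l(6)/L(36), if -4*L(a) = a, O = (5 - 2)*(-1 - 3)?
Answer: 1/18 ≈ 0.055556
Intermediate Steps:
O = -12 (O = 3*(-4) = -12)
L(a) = -a/4
l(R) = (-12 + R)/(2*R) (l(R) = (R - 12)/(R + R) = (-12 + R)/((2*R)) = (-12 + R)*(1/(2*R)) = (-12 + R)/(2*R))
l(6)/L(36) = ((½)*(-12 + 6)/6)/((-¼*36)) = ((½)*(⅙)*(-6))/(-9) = -½*(-⅑) = 1/18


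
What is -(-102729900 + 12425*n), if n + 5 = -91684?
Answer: 1241965725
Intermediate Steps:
n = -91689 (n = -5 - 91684 = -91689)
-(-102729900 + 12425*n) = -12425/(1/(-91689 - 8268)) = -12425/(1/(-99957)) = -12425/(-1/99957) = -12425*(-99957) = 1241965725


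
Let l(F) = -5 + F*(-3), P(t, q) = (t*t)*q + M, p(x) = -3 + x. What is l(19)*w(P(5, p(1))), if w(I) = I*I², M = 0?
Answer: 7750000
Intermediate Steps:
P(t, q) = q*t² (P(t, q) = (t*t)*q + 0 = t²*q + 0 = q*t² + 0 = q*t²)
w(I) = I³
l(F) = -5 - 3*F
l(19)*w(P(5, p(1))) = (-5 - 3*19)*((-3 + 1)*5²)³ = (-5 - 57)*(-2*25)³ = -62*(-50)³ = -62*(-125000) = 7750000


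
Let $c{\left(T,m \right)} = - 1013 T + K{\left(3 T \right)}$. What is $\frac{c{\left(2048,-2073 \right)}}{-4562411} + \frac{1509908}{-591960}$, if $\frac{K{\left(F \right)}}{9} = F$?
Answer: $- \frac{1423364866327}{675191203890} \approx -2.1081$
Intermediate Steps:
$K{\left(F \right)} = 9 F$
$c{\left(T,m \right)} = - 986 T$ ($c{\left(T,m \right)} = - 1013 T + 9 \cdot 3 T = - 1013 T + 27 T = - 986 T$)
$\frac{c{\left(2048,-2073 \right)}}{-4562411} + \frac{1509908}{-591960} = \frac{\left(-986\right) 2048}{-4562411} + \frac{1509908}{-591960} = \left(-2019328\right) \left(- \frac{1}{4562411}\right) + 1509908 \left(- \frac{1}{591960}\right) = \frac{2019328}{4562411} - \frac{377477}{147990} = - \frac{1423364866327}{675191203890}$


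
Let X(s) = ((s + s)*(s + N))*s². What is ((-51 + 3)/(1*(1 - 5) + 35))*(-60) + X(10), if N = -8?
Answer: 126880/31 ≈ 4092.9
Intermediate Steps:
X(s) = 2*s³*(-8 + s) (X(s) = ((s + s)*(s - 8))*s² = ((2*s)*(-8 + s))*s² = (2*s*(-8 + s))*s² = 2*s³*(-8 + s))
((-51 + 3)/(1*(1 - 5) + 35))*(-60) + X(10) = ((-51 + 3)/(1*(1 - 5) + 35))*(-60) + 2*10³*(-8 + 10) = -48/(1*(-4) + 35)*(-60) + 2*1000*2 = -48/(-4 + 35)*(-60) + 4000 = -48/31*(-60) + 4000 = 2880/31 + 4000 = 126880/31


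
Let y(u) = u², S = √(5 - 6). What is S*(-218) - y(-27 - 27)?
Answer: -2916 - 218*I ≈ -2916.0 - 218.0*I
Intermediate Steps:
S = I (S = √(-1) = I ≈ 1.0*I)
S*(-218) - y(-27 - 27) = I*(-218) - (-27 - 27)² = -218*I - 1*(-54)² = -218*I - 1*2916 = -218*I - 2916 = -2916 - 218*I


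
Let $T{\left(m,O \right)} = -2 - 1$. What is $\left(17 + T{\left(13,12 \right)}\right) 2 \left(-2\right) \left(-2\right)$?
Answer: $112$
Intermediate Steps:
$T{\left(m,O \right)} = -3$ ($T{\left(m,O \right)} = -2 - 1 = -3$)
$\left(17 + T{\left(13,12 \right)}\right) 2 \left(-2\right) \left(-2\right) = \left(17 - 3\right) 2 \left(-2\right) \left(-2\right) = 14 \left(\left(-4\right) \left(-2\right)\right) = 14 \cdot 8 = 112$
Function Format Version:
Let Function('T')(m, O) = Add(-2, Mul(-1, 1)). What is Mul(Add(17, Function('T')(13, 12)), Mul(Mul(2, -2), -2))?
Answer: 112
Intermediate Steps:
Function('T')(m, O) = -3 (Function('T')(m, O) = Add(-2, -1) = -3)
Mul(Add(17, Function('T')(13, 12)), Mul(Mul(2, -2), -2)) = Mul(Add(17, -3), Mul(Mul(2, -2), -2)) = Mul(14, Mul(-4, -2)) = Mul(14, 8) = 112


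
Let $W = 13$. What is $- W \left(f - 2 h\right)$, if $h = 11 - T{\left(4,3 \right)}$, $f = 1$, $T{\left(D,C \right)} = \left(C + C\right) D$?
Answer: $-351$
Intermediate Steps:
$T{\left(D,C \right)} = 2 C D$
$h = -13$ ($h = 11 - 2 \cdot 3 \cdot 4 = 11 - 24 = -13$)
$- W \left(f - 2 h\right) = \left(-1\right) 13 \left(1 - -26\right) = - 13 \left(1 + 26\right) = \left(-13\right) 27 = -351$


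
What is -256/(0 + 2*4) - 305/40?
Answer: -317/8 ≈ -39.625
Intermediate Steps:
-256/(0 + 2*4) - 305/40 = -256/(0 + 8) - 305*1/40 = -256/8 - 61/8 = -256*⅛ - 61/8 = -32 - 61/8 = -317/8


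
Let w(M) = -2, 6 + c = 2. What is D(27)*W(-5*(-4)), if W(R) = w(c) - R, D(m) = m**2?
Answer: -16038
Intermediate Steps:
c = -4 (c = -6 + 2 = -4)
W(R) = -2 - R
D(27)*W(-5*(-4)) = 27**2*(-2 - (-5)*(-4)) = 729*(-2 - 1*20) = 729*(-2 - 20) = 729*(-22) = -16038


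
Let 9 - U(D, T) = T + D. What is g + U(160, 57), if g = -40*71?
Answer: -3048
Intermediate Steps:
g = -2840
U(D, T) = 9 - D - T (U(D, T) = 9 - (T + D) = 9 - (D + T) = 9 + (-D - T) = 9 - D - T)
g + U(160, 57) = -2840 + (9 - 1*160 - 1*57) = -2840 + (9 - 160 - 57) = -2840 - 208 = -3048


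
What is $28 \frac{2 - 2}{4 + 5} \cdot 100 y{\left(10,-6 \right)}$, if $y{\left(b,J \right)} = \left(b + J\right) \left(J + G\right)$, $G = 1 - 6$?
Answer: $0$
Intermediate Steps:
$G = -5$ ($G = 1 - 6 = -5$)
$y{\left(b,J \right)} = \left(-5 + J\right) \left(J + b\right)$ ($y{\left(b,J \right)} = \left(b + J\right) \left(J - 5\right) = \left(J + b\right) \left(-5 + J\right) = \left(-5 + J\right) \left(J + b\right)$)
$28 \frac{2 - 2}{4 + 5} \cdot 100 y{\left(10,-6 \right)} = 28 \frac{2 - 2}{4 + 5} \cdot 100 \left(\left(-6\right)^{2} - -30 - 50 - 60\right) = 28 \cdot \frac{0}{9} \cdot 100 \left(36 + 30 - 50 - 60\right) = 28 \cdot 0 \cdot \frac{1}{9} \cdot 100 \left(-44\right) = 28 \cdot 0 \cdot 100 \left(-44\right) = 0 \cdot 100 \left(-44\right) = 0 \left(-44\right) = 0$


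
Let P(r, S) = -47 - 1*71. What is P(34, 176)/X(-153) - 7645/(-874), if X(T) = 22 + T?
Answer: 1104627/114494 ≈ 9.6479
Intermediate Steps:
P(r, S) = -118 (P(r, S) = -47 - 71 = -118)
P(34, 176)/X(-153) - 7645/(-874) = -118/(22 - 153) - 7645/(-874) = -118/(-131) - 7645*(-1/874) = -118*(-1/131) + 7645/874 = 118/131 + 7645/874 = 1104627/114494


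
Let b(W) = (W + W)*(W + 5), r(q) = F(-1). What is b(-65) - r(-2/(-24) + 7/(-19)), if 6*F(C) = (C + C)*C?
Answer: 23399/3 ≈ 7799.7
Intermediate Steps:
F(C) = C**2/3 (F(C) = ((C + C)*C)/6 = ((2*C)*C)/6 = (2*C**2)/6 = C**2/3)
r(q) = 1/3 (r(q) = (1/3)*(-1)**2 = (1/3)*1 = 1/3)
b(W) = 2*W*(5 + W) (b(W) = (2*W)*(5 + W) = 2*W*(5 + W))
b(-65) - r(-2/(-24) + 7/(-19)) = 2*(-65)*(5 - 65) - 1*1/3 = 2*(-65)*(-60) - 1/3 = 7800 - 1/3 = 23399/3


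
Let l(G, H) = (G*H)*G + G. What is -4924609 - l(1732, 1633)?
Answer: -4903638933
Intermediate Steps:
l(G, H) = G + H*G² (l(G, H) = H*G² + G = G + H*G²)
-4924609 - l(1732, 1633) = -4924609 - 1732*(1 + 1732*1633) = -4924609 - 1732*(1 + 2828356) = -4924609 - 1732*2828357 = -4924609 - 1*4898714324 = -4924609 - 4898714324 = -4903638933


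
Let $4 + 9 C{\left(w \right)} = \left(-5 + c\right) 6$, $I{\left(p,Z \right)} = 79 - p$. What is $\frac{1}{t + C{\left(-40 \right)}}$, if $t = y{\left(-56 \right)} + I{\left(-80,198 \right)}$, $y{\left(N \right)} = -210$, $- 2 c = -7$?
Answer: $- \frac{9}{472} \approx -0.019068$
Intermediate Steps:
$c = \frac{7}{2}$ ($c = \left(- \frac{1}{2}\right) \left(-7\right) = \frac{7}{2} \approx 3.5$)
$C{\left(w \right)} = - \frac{13}{9}$ ($C{\left(w \right)} = - \frac{4}{9} + \frac{\left(-5 + \frac{7}{2}\right) 6}{9} = - \frac{4}{9} + \frac{\left(- \frac{3}{2}\right) 6}{9} = - \frac{4}{9} + \frac{1}{9} \left(-9\right) = - \frac{4}{9} - 1 = - \frac{13}{9}$)
$t = -51$ ($t = -210 + \left(79 - -80\right) = -210 + \left(79 + 80\right) = -210 + 159 = -51$)
$\frac{1}{t + C{\left(-40 \right)}} = \frac{1}{-51 - \frac{13}{9}} = \frac{1}{- \frac{472}{9}} = - \frac{9}{472}$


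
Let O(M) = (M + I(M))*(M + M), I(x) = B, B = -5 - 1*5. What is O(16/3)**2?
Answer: 200704/81 ≈ 2477.8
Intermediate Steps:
B = -10 (B = -5 - 5 = -10)
I(x) = -10
O(M) = 2*M*(-10 + M) (O(M) = (M - 10)*(M + M) = (-10 + M)*(2*M) = 2*M*(-10 + M))
O(16/3)**2 = (2*(16/3)*(-10 + 16/3))**2 = (2*(16/3)*(-14/3))**2 = (-448/9)**2 = 200704/81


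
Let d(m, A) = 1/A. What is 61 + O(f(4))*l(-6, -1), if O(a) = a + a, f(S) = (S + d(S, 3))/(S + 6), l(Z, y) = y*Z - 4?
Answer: 941/15 ≈ 62.733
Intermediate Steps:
l(Z, y) = -4 + Z*y (l(Z, y) = Z*y - 4 = -4 + Z*y)
f(S) = (1/3 + S)/(6 + S) (f(S) = (S + 1/3)/(S + 6) = (S + 1/3)/(6 + S) = (1/3 + S)/(6 + S))
O(a) = 2*a
61 + O(f(4))*l(-6, -1) = 61 + (2*((1/3 + 4)/(6 + 4)))*(-4 - 6*(-1)) = 61 + (2*((13/3)/10))*(-4 + 6) = 61 + (2*((1/10)*(13/3)))*2 = 61 + (2*(13/30))*2 = 61 + (13/15)*2 = 61 + 26/15 = 941/15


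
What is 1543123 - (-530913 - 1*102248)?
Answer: 2176284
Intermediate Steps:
1543123 - (-530913 - 1*102248) = 1543123 - (-530913 - 102248) = 1543123 - 1*(-633161) = 1543123 + 633161 = 2176284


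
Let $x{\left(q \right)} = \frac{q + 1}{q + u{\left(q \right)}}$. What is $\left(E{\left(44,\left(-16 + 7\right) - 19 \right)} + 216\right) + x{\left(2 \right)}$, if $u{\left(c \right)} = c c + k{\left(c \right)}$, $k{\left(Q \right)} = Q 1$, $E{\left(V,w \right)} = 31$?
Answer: $\frac{1979}{8} \approx 247.38$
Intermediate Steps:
$k{\left(Q \right)} = Q$
$u{\left(c \right)} = c + c^{2}$ ($u{\left(c \right)} = c c + c = c^{2} + c = c + c^{2}$)
$x{\left(q \right)} = \frac{1 + q}{q + q \left(1 + q\right)}$ ($x{\left(q \right)} = \frac{q + 1}{q + q \left(1 + q\right)} = \frac{1 + q}{q + q \left(1 + q\right)}$)
$\left(E{\left(44,\left(-16 + 7\right) - 19 \right)} + 216\right) + x{\left(2 \right)} = \left(31 + 216\right) + \frac{1 + 2}{2 \left(2 + 2\right)} = 247 + \frac{1}{2} \cdot \frac{1}{4} \cdot 3 = 247 + \frac{3}{8} = \frac{1979}{8}$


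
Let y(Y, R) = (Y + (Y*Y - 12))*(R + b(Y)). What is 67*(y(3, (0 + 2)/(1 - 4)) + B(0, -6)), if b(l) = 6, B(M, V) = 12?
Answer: 804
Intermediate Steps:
y(Y, R) = (6 + R)*(-12 + Y + Y²) (y(Y, R) = (Y + (Y*Y - 12))*(R + 6) = (Y + (Y² - 12))*(6 + R) = (Y + (-12 + Y²))*(6 + R) = (-12 + Y + Y²)*(6 + R) = (6 + R)*(-12 + Y + Y²))
67*(y(3, (0 + 2)/(1 - 4)) + B(0, -6)) = 67*((-72 - 12*(0 + 2)/(1 - 4) + 6*3 + 6*3² + ((0 + 2)/(1 - 4))*3 + ((0 + 2)/(1 - 4))*3²) + 12) = 67*((-72 - 24/(-3) + 18 + 6*9 + (2/(-3))*3 + (2/(-3))*9) + 12) = 67*((-72 - 24*(-1)/3 + 18 + 54 + (2*(-⅓))*3 + (2*(-⅓))*9) + 12) = 67*((-72 - 12*(-⅔) + 18 + 54 - ⅔*3 - ⅔*9) + 12) = 67*((-72 + 8 + 18 + 54 - 2 - 6) + 12) = 67*(0 + 12) = 67*12 = 804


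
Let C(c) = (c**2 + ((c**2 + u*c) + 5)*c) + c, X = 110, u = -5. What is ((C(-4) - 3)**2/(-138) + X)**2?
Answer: 78234025/19044 ≈ 4108.1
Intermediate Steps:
C(c) = c + c**2 + c*(5 + c**2 - 5*c) (C(c) = (c**2 + ((c**2 - 5*c) + 5)*c) + c = (c**2 + (5 + c**2 - 5*c)*c) + c = (c**2 + c*(5 + c**2 - 5*c)) + c = c + c**2 + c*(5 + c**2 - 5*c))
((C(-4) - 3)**2/(-138) + X)**2 = ((-4*(6 + (-4)**2 - 4*(-4)) - 3)**2/(-138) + 110)**2 = ((-4*(6 + 16 + 16) - 3)**2*(-1/138) + 110)**2 = ((-4*38 - 3)**2*(-1/138) + 110)**2 = ((-152 - 3)**2*(-1/138) + 110)**2 = ((-155)**2*(-1/138) + 110)**2 = (24025*(-1/138) + 110)**2 = (-24025/138 + 110)**2 = (-8845/138)**2 = 78234025/19044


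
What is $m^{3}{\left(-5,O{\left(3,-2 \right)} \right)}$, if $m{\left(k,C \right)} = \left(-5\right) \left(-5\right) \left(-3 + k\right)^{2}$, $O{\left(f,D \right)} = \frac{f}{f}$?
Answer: $4096000000$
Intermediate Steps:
$O{\left(f,D \right)} = 1$
$m{\left(k,C \right)} = 25 \left(-3 + k\right)^{2}$
$m^{3}{\left(-5,O{\left(3,-2 \right)} \right)} = \left(25 \left(-3 - 5\right)^{2}\right)^{3} = \left(25 \left(-8\right)^{2}\right)^{3} = \left(25 \cdot 64\right)^{3} = 1600^{3} = 4096000000$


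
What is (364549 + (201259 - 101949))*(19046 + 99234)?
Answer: 54865242520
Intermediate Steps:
(364549 + (201259 - 101949))*(19046 + 99234) = (364549 + 99310)*118280 = 463859*118280 = 54865242520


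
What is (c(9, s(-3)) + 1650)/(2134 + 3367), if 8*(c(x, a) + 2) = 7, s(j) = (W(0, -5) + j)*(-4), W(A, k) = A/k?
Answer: 13191/44008 ≈ 0.29974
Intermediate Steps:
s(j) = -4*j (s(j) = (0/(-5) + j)*(-4) = (0*(-⅕) + j)*(-4) = (0 + j)*(-4) = j*(-4) = -4*j)
c(x, a) = -9/8 (c(x, a) = -2 + (⅛)*7 = -2 + 7/8 = -9/8)
(c(9, s(-3)) + 1650)/(2134 + 3367) = (-9/8 + 1650)/(2134 + 3367) = (13191/8)/5501 = (13191/8)*(1/5501) = 13191/44008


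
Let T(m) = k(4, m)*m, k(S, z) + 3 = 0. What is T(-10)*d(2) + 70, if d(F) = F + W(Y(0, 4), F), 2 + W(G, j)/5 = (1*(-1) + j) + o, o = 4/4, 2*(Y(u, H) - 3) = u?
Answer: 130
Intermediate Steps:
Y(u, H) = 3 + u/2
k(S, z) = -3 (k(S, z) = -3 + 0 = -3)
T(m) = -3*m
o = 1 (o = 4*(¼) = 1)
W(G, j) = -10 + 5*j (W(G, j) = -10 + 5*((1*(-1) + j) + 1) = -10 + 5*((-1 + j) + 1) = -10 + 5*j)
d(F) = -10 + 6*F (d(F) = F + (-10 + 5*F) = -10 + 6*F)
T(-10)*d(2) + 70 = (-3*(-10))*(-10 + 6*2) + 70 = 30*(-10 + 12) + 70 = 30*2 + 70 = 60 + 70 = 130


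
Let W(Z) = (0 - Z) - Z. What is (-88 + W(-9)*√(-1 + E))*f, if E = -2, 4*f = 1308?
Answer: -28776 + 5886*I*√3 ≈ -28776.0 + 10195.0*I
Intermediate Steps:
f = 327 (f = (¼)*1308 = 327)
W(Z) = -2*Z (W(Z) = -Z - Z = -2*Z)
(-88 + W(-9)*√(-1 + E))*f = (-88 + (-2*(-9))*√(-1 - 2))*327 = (-88 + 18*√(-3))*327 = (-88 + 18*(I*√3))*327 = (-88 + 18*I*√3)*327 = -28776 + 5886*I*√3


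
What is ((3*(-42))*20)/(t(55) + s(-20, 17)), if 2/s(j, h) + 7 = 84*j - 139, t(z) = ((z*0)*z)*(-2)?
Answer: 2300760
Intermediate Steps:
t(z) = 0 (t(z) = (0*z)*(-2) = 0*(-2) = 0)
s(j, h) = 2/(-146 + 84*j) (s(j, h) = 2/(-7 + (84*j - 139)) = 2/(-7 + (-139 + 84*j)) = 2/(-146 + 84*j))
((3*(-42))*20)/(t(55) + s(-20, 17)) = ((3*(-42))*20)/(0 + 1/(-73 + 42*(-20))) = (-126*20)/(0 + 1/(-73 - 840)) = -2520/(0 + 1/(-913)) = -2520/(0 - 1/913) = -2520/(-1/913) = -2520*(-913) = 2300760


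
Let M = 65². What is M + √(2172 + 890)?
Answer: 4225 + √3062 ≈ 4280.3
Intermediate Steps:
M = 4225
M + √(2172 + 890) = 4225 + √(2172 + 890) = 4225 + √3062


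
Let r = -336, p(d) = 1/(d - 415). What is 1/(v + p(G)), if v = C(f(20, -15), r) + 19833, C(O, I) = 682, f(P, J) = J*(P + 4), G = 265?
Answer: 150/3077249 ≈ 4.8745e-5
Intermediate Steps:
p(d) = 1/(-415 + d)
f(P, J) = J*(4 + P)
v = 20515 (v = 682 + 19833 = 20515)
1/(v + p(G)) = 1/(20515 + 1/(-415 + 265)) = 1/(20515 + 1/(-150)) = 1/(20515 - 1/150) = 1/(3077249/150) = 150/3077249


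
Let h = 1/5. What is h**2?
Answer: 1/25 ≈ 0.040000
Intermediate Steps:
h = 1/5 ≈ 0.20000
h**2 = (1/5)**2 = 1/25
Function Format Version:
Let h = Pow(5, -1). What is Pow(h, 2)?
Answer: Rational(1, 25) ≈ 0.040000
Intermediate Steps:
h = Rational(1, 5) ≈ 0.20000
Pow(h, 2) = Pow(Rational(1, 5), 2) = Rational(1, 25)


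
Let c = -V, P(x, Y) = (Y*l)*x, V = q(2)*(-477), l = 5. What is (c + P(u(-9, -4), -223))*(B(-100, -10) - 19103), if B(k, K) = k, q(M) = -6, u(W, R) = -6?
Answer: -73509084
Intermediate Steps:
V = 2862 (V = -6*(-477) = 2862)
P(x, Y) = 5*Y*x (P(x, Y) = (Y*5)*x = (5*Y)*x = 5*Y*x)
c = -2862 (c = -1*2862 = -2862)
(c + P(u(-9, -4), -223))*(B(-100, -10) - 19103) = (-2862 + 5*(-223)*(-6))*(-100 - 19103) = (-2862 + 6690)*(-19203) = 3828*(-19203) = -73509084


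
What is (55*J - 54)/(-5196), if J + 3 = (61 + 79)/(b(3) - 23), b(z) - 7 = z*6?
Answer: -3631/5196 ≈ -0.69881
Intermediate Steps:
b(z) = 7 + 6*z (b(z) = 7 + z*6 = 7 + 6*z)
J = 67 (J = -3 + (61 + 79)/((7 + 6*3) - 23) = -3 + 140/((7 + 18) - 23) = -3 + 140/(25 - 23) = -3 + 140/2 = -3 + 140*(½) = -3 + 70 = 67)
(55*J - 54)/(-5196) = (55*67 - 54)/(-5196) = (3685 - 54)*(-1/5196) = 3631*(-1/5196) = -3631/5196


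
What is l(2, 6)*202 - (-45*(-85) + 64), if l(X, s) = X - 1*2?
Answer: -3889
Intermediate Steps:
l(X, s) = -2 + X (l(X, s) = X - 2 = -2 + X)
l(2, 6)*202 - (-45*(-85) + 64) = (-2 + 2)*202 - (-45*(-85) + 64) = 0*202 - (3825 + 64) = 0 - 1*3889 = 0 - 3889 = -3889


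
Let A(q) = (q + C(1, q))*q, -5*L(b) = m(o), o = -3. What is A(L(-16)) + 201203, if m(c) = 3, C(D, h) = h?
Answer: 5030093/25 ≈ 2.0120e+5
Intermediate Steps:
L(b) = -⅗ (L(b) = -⅕*3 = -⅗)
A(q) = 2*q² (A(q) = (q + q)*q = (2*q)*q = 2*q²)
A(L(-16)) + 201203 = 2*(-⅗)² + 201203 = 2*(9/25) + 201203 = 18/25 + 201203 = 5030093/25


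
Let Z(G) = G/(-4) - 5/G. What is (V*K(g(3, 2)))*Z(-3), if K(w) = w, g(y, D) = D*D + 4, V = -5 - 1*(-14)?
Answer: 174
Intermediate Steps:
V = 9 (V = -5 + 14 = 9)
g(y, D) = 4 + D² (g(y, D) = D² + 4 = 4 + D²)
Z(G) = -5/G - G/4 (Z(G) = G*(-¼) - 5/G = -G/4 - 5/G = -5/G - G/4)
(V*K(g(3, 2)))*Z(-3) = (9*(4 + 2²))*(-5/(-3) - ¼*(-3)) = (9*(4 + 4))*(-5*(-⅓) + ¾) = (9*8)*(5/3 + ¾) = 72*(29/12) = 174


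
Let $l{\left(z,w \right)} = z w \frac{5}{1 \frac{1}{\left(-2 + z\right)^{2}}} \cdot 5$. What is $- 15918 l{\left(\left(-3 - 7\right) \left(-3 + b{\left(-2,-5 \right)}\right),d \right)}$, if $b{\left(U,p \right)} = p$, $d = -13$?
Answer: $2517972912000$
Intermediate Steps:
$l{\left(z,w \right)} = 25 w z \left(-2 + z\right)^{2}$ ($l{\left(z,w \right)} = w z \frac{5}{1 \frac{1}{\left(-2 + z\right)^{2}}} \cdot 5 = w z \frac{5}{\frac{1}{\left(-2 + z\right)^{2}}} \cdot 5 = w z 5 \left(-2 + z\right)^{2} \cdot 5 = 5 w z \left(-2 + z\right)^{2} \cdot 5 = 25 w z \left(-2 + z\right)^{2}$)
$- 15918 l{\left(\left(-3 - 7\right) \left(-3 + b{\left(-2,-5 \right)}\right),d \right)} = - 15918 \cdot 25 \left(-13\right) \left(-3 - 7\right) \left(-3 - 5\right) \left(-2 + \left(-3 - 7\right) \left(-3 - 5\right)\right)^{2} = - 15918 \cdot 25 \left(-13\right) \left(\left(-10\right) \left(-8\right)\right) \left(-2 - -80\right)^{2} = - 15918 \cdot 25 \left(-13\right) 80 \left(-2 + 80\right)^{2} = - 15918 \cdot 25 \left(-13\right) 80 \cdot 78^{2} = - 15918 \cdot 25 \left(-13\right) 80 \cdot 6084 = \left(-15918\right) \left(-158184000\right) = 2517972912000$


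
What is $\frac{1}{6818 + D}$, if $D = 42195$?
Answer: $\frac{1}{49013} \approx 2.0403 \cdot 10^{-5}$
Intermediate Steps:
$\frac{1}{6818 + D} = \frac{1}{6818 + 42195} = \frac{1}{49013}$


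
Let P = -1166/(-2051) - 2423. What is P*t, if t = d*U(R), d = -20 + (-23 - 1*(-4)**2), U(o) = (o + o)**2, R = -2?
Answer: 4690176208/2051 ≈ 2.2868e+6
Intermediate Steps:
U(o) = 4*o**2 (U(o) = (2*o)**2 = 4*o**2)
d = -59 (d = -20 + (-23 - 1*16) = -20 + (-23 - 16) = -20 - 39 = -59)
t = -944 (t = -236*(-2)**2 = -236*4 = -59*16 = -944)
P = -4968407/2051 (P = -1166*(-1/2051) - 2423 = 1166/2051 - 2423 = -4968407/2051 ≈ -2422.4)
P*t = -4968407/2051*(-944) = 4690176208/2051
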